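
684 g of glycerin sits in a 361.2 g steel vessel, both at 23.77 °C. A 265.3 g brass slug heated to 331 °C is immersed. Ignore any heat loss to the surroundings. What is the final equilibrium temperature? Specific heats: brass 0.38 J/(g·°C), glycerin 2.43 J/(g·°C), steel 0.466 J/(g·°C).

T_f is the heat-capacity-weighted average of the initial temperatures:
T_f = (100.81·331 + 1662.1·23.77 + 168.32·23.77) / (100.81 + 1662.1 + 168.32)
    = 76879 / 1931.3 ≈ 39.81 °C

T_f ≈ 39.8 °C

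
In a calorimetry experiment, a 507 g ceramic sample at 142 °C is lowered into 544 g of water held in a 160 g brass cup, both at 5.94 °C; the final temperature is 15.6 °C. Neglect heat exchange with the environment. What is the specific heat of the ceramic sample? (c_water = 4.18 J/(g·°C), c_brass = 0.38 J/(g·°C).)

c ≈ 0.352 J/(g·°C)

Net heat exchanged in the isolated system is zero:
507·c·(15.6 − 142) + 544·4.18·(15.6 − 5.94) + 160·0.38·(15.6 − 5.94) = 0
-64085 c = -22553
c = -22553/-64085 ≈ 0.3519 J/(g·°C)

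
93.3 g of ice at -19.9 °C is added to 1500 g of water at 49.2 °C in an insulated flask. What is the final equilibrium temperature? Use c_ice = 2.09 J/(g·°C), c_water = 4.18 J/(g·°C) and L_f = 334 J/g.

T_f ≈ 41.1 °C

Setting the total heat transfer to zero:
ice -19.9→0 °C: 93.3·2.09·19.9 = 3880.4; latent heat to melt: 93.3·334 = 31162; warm the meltwater: 389.99 T; water: 6270(T − 49.2)
6660 T = 308484 − 35043 = 273441
T ≈ 41.06 °C (positive, so assuming full melt was valid).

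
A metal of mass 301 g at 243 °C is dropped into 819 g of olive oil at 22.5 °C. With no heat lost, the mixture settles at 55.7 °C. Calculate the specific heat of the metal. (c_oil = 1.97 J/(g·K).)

c ≈ 0.95 J/(g·K)

Conservation of energy gives ΣQ = 0:
301×c×(55.7 − 243) + 819×1.97×(55.7 − 22.5) = 0
-56377 c = -53566
c = -53566/-56377 ≈ 0.9501 J/(g·K)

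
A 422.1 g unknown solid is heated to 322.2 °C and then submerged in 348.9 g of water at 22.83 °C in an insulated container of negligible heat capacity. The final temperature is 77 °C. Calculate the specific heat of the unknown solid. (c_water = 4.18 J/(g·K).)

c ≈ 0.763 J/(g·K)

Setting the total heat transfer to zero:
422.1·c·(77 − 322.2) + 348.9·4.18·(77 − 22.83) = 0
-103499 c = -79002
c = -79002/-103499 ≈ 0.7633 J/(g·K)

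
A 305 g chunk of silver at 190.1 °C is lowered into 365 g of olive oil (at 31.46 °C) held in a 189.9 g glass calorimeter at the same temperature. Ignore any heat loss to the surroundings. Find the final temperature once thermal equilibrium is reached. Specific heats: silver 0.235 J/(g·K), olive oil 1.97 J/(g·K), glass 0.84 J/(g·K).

T_f is the heat-capacity-weighted average of the initial temperatures:
T_f = (71.67×190.1 + 719.05×31.46 + 159.52×31.46) / (71.67 + 719.05 + 159.52)
    = 41265 / 950.24 ≈ 43.43 °C

T_f ≈ 43.4 °C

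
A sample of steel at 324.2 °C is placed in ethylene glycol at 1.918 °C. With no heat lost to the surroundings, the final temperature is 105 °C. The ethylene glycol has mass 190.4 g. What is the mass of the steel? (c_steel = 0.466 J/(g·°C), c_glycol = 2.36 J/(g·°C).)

m ≈ 453 g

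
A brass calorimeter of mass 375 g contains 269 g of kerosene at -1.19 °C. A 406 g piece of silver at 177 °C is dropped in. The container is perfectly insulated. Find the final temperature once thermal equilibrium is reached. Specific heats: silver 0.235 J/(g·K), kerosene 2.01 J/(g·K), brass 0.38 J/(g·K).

T_f ≈ 20.6 °C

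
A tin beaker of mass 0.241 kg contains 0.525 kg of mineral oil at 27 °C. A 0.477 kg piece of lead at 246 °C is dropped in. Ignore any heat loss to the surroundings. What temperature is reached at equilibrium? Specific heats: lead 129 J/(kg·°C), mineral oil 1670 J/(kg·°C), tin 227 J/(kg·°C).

Setting the total heat transfer to zero:
0.477×129×(T − 246) + 0.525×1670×(T − 27) + 0.241×227×(T − 27) = 0
(61.53 + 876.75 + 54.71) T = 61.53×246 + 876.75×27 + 54.71×27
T = 40286 / 992.99 = 40.6 °C

T_f ≈ 40.6 °C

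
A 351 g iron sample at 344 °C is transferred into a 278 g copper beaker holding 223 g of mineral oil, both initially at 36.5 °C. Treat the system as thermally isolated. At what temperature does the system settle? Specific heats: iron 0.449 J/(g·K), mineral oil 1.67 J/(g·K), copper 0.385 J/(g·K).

T_f ≈ 112.6 °C

Let T be the final temperature. ΣQ_i = 0:
351·0.449·(T − 344) + 223·1.67·(T − 36.5) + 278·0.385·(T − 36.5) = 0
157.6(T − 344) + 372.41(T − 36.5) + 107.03(T − 36.5) = 0
(157.6 + 372.41 + 107.03) T = 157.6·344 + 372.41·36.5 + 107.03·36.5
T = 71714 / 637.04 = 113 °C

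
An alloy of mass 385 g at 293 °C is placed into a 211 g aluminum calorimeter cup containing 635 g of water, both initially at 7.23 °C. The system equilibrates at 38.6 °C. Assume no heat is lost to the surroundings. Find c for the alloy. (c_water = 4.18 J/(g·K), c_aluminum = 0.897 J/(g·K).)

c ≈ 0.911 J/(g·K)

Heat gained plus heat lost sum to zero:
385·c·(38.6 − 293) + 635·4.18·(38.6 − 7.23) + 211·0.897·(38.6 − 7.23) = 0
-97944 c = -89203
c = -89203/-97944 ≈ 0.9108 J/(g·K)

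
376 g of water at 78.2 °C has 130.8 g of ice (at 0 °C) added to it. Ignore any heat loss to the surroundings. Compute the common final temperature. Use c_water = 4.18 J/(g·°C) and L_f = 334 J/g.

Conservation of energy gives ΣQ = 0:
latent heat to melt: 130.8×334 = 43687
  meltwater 0→T: 130.8×4.18×T = 546.74 T
  water: 1571.7(T − 78.2)
2118.4 T = 122905 − 43687 = 79218
T ≈ 37.39 °C — above 0 °C, consistent with complete melting.

T_f ≈ 37.4 °C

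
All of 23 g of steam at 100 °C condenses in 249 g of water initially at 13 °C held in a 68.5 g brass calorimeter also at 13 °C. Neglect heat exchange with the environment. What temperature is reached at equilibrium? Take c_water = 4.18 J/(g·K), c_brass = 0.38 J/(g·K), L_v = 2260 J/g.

Conservation of energy gives ΣQ = 0:
latent heat released on condensation: 23×2260 = 51980; condensed water 100 °C→T: 96.14(T − 100); original water: 1040.8(T − 13); cup: 26.03(T − 13)
1163 T = 51980 + 9614 + 13869 = 75463
T ≈ 64.89 °C — below 100 °C, confirming all the steam condensed.

T_f ≈ 64.9 °C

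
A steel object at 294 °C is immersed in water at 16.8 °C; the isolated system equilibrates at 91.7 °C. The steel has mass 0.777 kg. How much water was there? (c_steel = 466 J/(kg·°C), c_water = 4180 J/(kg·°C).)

m ≈ 0.234 kg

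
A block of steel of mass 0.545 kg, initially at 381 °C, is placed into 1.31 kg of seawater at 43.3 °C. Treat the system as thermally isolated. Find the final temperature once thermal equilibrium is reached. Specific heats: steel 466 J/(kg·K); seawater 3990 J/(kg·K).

With ΣQ=0 the equilibrium temperature is the m·c-weighted mean:
T_f = (253.97×381 + 5226.9×43.3) / (253.97 + 5226.9)
    = 323087 / 5480.9 ≈ 58.95 °C

T_f ≈ 58.9 °C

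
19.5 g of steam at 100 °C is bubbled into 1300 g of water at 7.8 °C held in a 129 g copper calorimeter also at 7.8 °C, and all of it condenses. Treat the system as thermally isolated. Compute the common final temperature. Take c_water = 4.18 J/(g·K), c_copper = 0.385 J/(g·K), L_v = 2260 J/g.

Let T be the final temperature. ΣQ_i = 0:
condense steam: −19.5·2260 = −44070; condensate cools 100→T: 19.5·4.18·(T − 100) = 81.51(T − 100); water warms: 1300·4.18·(T − 7.8) = 5434(T − 7.8); copper cup: 129·0.385·(T − 7.8) = 49.66(T − 7.8)
5565.2 T = 44070 + 8151 + 42773 = 94994
T ≈ 17.07 °C — below 100 °C, confirming all the steam condensed.

T_f ≈ 17.1 °C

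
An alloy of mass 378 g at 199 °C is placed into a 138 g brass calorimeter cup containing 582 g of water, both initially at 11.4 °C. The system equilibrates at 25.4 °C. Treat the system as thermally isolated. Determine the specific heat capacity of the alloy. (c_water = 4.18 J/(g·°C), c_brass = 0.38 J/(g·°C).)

c ≈ 0.53 J/(g·°C)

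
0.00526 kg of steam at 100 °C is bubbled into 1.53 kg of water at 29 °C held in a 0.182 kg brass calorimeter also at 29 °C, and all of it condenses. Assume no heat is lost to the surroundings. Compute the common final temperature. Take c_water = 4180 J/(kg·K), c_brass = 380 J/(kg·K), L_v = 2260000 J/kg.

T_f ≈ 31.1 °C

Taking heat into each body as positive, Σ m c ΔT = 0:
steam→water at 100 °C releases m L_v = 0.00526·2260000 = 11888
  condensed water 100 °C→T: 21.99(T − 100)
  original water: 6395.4(T − 29)
  cup: 69.16(T − 29)
6486.5 T = 11888 + 2198.7 + 187472 = 201559
T ≈ 31.07 °C — below 100 °C, confirming all the steam condensed.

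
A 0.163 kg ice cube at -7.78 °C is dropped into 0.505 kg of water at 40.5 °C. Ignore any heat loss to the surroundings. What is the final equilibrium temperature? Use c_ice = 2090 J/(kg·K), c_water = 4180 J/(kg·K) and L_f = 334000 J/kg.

T_f ≈ 10.2 °C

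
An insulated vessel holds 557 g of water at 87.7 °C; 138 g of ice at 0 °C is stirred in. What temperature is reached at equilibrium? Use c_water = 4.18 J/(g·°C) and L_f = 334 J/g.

T_f ≈ 54.4 °C

Energy conservation, ΣQ = 0:
fusion: m_ice L_f = 138×334 = 46092; meltwater 0→T: 138×4.18×T = 576.84 T; water: 2328.3(T − 87.7)
2905.1 T = 204188 − 46092 = 158096
T ≈ 54.42 °C — above 0 °C, consistent with complete melting.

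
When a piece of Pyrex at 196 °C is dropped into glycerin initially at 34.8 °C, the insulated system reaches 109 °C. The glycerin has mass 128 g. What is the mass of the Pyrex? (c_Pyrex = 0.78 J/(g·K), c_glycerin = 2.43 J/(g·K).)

Heat lost by the Pyrex = heat gained by the glycerin:
m×0.78×(196 − 109) = 128×2.43×(109 − 34.8)
67.86 m = 23079  ⇒  m ≈ 340.1 g

m ≈ 340 g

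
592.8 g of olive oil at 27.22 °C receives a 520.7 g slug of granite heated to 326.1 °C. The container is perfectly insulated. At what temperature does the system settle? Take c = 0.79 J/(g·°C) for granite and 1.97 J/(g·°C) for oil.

Heat lost by the granite equals heat gained by the oil:
520.7*0.79*(326.1 − T) = 592.8*1.97*(T − 27.22)
411.35(326.1 − T) = 1167.8(T − 27.22)
1579.2 T = 165930  ⇒  T ≈ 105.07 °C

T_f ≈ 105.1 °C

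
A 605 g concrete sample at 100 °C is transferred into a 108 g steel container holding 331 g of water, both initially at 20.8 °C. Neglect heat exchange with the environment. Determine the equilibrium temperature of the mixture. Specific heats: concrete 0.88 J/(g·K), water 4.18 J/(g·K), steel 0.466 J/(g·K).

Setting the total heat transfer to zero:
605×0.88×(T − 100) + 331×4.18×(T − 20.8) + 108×0.466×(T − 20.8) = 0
532.4(T − 100) + 1383.6(T − 20.8) + 50.33(T − 20.8) = 0
(532.4 + 1383.6 + 50.33) T = 532.4×100 + 1383.6×20.8 + 50.33×20.8
T = 83065 / 1966.3 = 42.2 °C

T_f ≈ 42.2 °C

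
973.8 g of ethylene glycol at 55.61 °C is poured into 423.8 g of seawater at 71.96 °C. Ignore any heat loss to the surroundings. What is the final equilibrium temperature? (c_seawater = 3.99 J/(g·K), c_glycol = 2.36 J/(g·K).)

T_f ≈ 62.5 °C

With ΣQ=0 the equilibrium temperature is the m·c-weighted mean:
T_f = (1691·71.96 + 2298.2·55.61) / (1691 + 2298.2)
    = 249483 / 3989.1 ≈ 62.54 °C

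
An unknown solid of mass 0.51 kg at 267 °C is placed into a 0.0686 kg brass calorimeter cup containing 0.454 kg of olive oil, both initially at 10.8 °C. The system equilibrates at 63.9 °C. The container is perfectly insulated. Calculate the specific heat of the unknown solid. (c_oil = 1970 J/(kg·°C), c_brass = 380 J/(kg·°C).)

Heat gained plus heat lost sum to zero:
0.51·c·(63.9 − 267) + 0.454·1970·(63.9 − 10.8) + 0.0686·380·(63.9 − 10.8) = 0
-103.58 c = -48876
c = -48876/-103.58 ≈ 471.9 J/(kg·°C)

c ≈ 472 J/(kg·°C)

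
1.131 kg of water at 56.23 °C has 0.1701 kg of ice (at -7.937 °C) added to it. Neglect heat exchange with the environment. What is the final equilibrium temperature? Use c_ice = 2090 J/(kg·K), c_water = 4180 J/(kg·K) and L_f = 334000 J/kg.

Conservation of energy gives ΣQ = 0:
warm ice to 0 °C: 0.1701×2090×(0 − (-7.937)) = 2821.7
  melt ice: 0.1701×334000 = 56813
  meltwater 0→T: 0.1701×4180×T = 711.02 T
  water cools: 1.131×4180×(T − 56.23) = 4727.6(T − 56.23)
5438.6 T = 265832 − 59635 = 206197
T ≈ 37.91 °C (positive, so assuming full melt was valid).

T_f ≈ 37.9 °C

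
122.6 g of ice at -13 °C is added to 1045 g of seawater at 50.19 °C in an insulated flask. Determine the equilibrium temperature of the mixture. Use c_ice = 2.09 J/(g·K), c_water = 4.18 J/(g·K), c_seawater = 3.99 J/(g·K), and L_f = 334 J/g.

T_f ≈ 35.2 °C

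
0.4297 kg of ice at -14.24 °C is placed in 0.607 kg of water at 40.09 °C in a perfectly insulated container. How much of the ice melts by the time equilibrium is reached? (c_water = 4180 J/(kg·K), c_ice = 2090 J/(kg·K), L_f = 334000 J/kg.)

m_melted ≈ 0.266 kg

Heat available from the water dropping to 0 °C: 0.607×4180×40.09 = 101719 J.
Of that, 0.4297×2090×14.24 = 12789 J goes to bring the ice to 0 °C, leaving 88930 J.
Fully melting the ice requires m_ice L_f = 0.4297×334000 = 143520 J.
That's not enough to melt it all — equilibrium is at 0 °C with ice remaining.
m_melt = 88930 / L_f = 0.2663 kg.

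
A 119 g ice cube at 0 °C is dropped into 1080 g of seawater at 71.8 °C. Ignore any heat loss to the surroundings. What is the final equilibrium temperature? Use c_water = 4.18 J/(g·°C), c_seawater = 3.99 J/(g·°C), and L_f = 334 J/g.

T_f ≈ 56.1 °C

Setting the total heat transfer to zero:
fusion: m_ice L_f = 119×334 = 39746; meltwater 0→T: 119×4.18×T = 497.42 T; seawater: 4309.2(T − 71.8)
4806.6 T = 309401 − 39746 = 269655
T ≈ 56.10 °C. Since T > 0 °C, the all-ice-melts assumption holds.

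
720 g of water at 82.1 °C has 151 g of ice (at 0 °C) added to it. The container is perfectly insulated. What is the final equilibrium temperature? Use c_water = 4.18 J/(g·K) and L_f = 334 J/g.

T_f ≈ 54.0 °C

Net heat exchanged in the isolated system is zero:
latent heat to melt: 151×334 = 50434
  warm the meltwater: 631.18 T
  water cools: 720×4.18×(T − 82.1) = 3009.6(T − 82.1)
3640.8 T = 247088 − 50434 = 196654
T ≈ 54.01 °C — above 0 °C, consistent with complete melting.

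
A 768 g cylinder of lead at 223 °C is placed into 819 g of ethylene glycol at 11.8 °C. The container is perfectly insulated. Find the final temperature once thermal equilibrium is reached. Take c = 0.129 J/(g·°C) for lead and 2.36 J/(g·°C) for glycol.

T_f ≈ 22.1 °C

T_f = Σ m_i c_i T_i / Σ m_i c_i:
T_f = (99.07·223 + 1932.8·11.8) / (99.07 + 1932.8)
    = 44901 / 2031.9 ≈ 22.10 °C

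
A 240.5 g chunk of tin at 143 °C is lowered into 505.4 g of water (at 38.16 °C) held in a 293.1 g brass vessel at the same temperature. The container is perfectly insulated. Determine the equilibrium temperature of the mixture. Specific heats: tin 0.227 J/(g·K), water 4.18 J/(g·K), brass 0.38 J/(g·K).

Net heat exchanged in the isolated system is zero:
240.5×0.227×(T − 143) + 505.4×4.18×(T − 38.16) + 293.1×0.38×(T − 38.16) = 0
54.59(T − 143) + 2112.6(T − 38.16) + 111.38(T − 38.16) = 0
(54.59 + 2112.6 + 111.38) T = 54.59×143 + 2112.6×38.16 + 111.38×38.16
T ≈ 40.67 °C

T_f ≈ 40.7 °C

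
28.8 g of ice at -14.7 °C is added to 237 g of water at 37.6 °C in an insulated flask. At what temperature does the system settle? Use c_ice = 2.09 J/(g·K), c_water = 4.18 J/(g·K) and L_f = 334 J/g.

T_f ≈ 24.1 °C

Let T be the final temperature. ΣQ_i = 0:
ice -14.7→0 °C: 28.8×2.09×14.7 = 884.82; melt ice: 28.8×334 = 9619.2; meltwater 0→T: 28.8×4.18×T = 120.38 T; water: 990.66(T − 37.6)
1111 T = 37249 − 10504 = 26745
T ≈ 24.07 °C — above 0 °C, consistent with complete melting.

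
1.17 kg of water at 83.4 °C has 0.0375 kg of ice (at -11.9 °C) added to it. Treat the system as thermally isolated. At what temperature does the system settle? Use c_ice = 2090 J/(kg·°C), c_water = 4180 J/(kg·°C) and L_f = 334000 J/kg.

Energy conservation, ΣQ = 0:
ice -11.9→0 °C: 0.0375×2090×11.9 = 932.66; latent heat to melt: 0.0375×334000 = 12525; warm the meltwater: 156.75 T; water cools: 1.17×4180×(T − 83.4) = 4890.6(T − 83.4)
5047.3 T = 407876 − 13458 = 394418
T ≈ 78.14 °C. Since T > 0 °C, the all-ice-melts assumption holds.

T_f ≈ 78.1 °C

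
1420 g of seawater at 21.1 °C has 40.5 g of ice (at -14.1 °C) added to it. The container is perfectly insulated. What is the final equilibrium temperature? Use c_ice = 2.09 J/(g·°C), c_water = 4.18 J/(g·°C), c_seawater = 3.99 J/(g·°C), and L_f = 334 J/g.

Heat gained plus heat lost sum to zero:
warm ice to 0 °C: 40.5·2.09·(0 − (-14.1)) = 1193.5
  fusion: m_ice L_f = 40.5·334 = 13527
  warm the meltwater: 169.29 T
  seawater cools: 1420·3.99·(T − 21.1) = 5665.8(T − 21.1)
5835.1 T = 119548 − 14720 = 104828
T ≈ 17.97 °C — above 0 °C, consistent with complete melting.

T_f ≈ 18.0 °C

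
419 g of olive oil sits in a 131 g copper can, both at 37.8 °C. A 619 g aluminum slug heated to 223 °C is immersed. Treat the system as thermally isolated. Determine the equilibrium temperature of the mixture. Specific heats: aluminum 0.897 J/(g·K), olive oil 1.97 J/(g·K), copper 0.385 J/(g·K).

T_f ≈ 109.7 °C

Let T be the final temperature. ΣQ_i = 0:
619×0.897×(T − 223) + 419×1.97×(T − 37.8) + 131×0.385×(T − 37.8) = 0
555.24(T − 223) + 825.43(T − 37.8) + 50.44(T − 37.8) = 0
1431.1 T = 156927
T ≈ 109.65 °C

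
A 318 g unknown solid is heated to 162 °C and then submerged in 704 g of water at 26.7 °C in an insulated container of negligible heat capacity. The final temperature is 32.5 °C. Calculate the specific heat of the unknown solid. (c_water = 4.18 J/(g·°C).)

c ≈ 0.414 J/(g·°C)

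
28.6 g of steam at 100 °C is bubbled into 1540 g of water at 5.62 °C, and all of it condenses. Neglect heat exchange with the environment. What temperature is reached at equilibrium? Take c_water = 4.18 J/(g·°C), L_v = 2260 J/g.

Taking heat into each body as positive, Σ m c ΔT = 0:
latent heat released on condensation: 28.6·2260 = 64636; condensed water 100 °C→T: 119.55(T − 100); original water: 6437.2(T − 5.62)
6556.7 T = 64636 + 11955 + 36177 = 112768
T ≈ 17.20 °C — below 100 °C, confirming all the steam condensed.

T_f ≈ 17.2 °C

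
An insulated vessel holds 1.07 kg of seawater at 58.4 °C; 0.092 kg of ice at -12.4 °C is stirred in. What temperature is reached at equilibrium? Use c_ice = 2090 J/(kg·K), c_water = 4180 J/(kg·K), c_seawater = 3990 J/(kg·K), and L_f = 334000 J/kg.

T_f ≈ 46.5 °C

Energy balance with sensible and latent terms:
ice -12.4→0 °C: 0.092×2090×12.4 = 2384.3; latent heat to melt: 0.092×334000 = 30728; meltwater 0→T: 0.092×4180×T = 384.56 T; seawater cools: 1.07×3990×(T − 58.4) = 4269.3(T − 58.4)
4653.9 T = 249327 − 33112 = 216215
T ≈ 46.46 °C — above 0 °C, consistent with complete melting.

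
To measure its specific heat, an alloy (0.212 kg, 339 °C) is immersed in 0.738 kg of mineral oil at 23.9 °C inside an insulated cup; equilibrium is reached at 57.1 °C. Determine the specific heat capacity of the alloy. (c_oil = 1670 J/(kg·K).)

Setting the total heat transfer to zero:
0.212·c·(57.1 − 339) + 0.738·1670·(57.1 − 23.9) = 0
-59.76 c = -40918
c = -40918/-59.76 ≈ 684.7 J/(kg·K)

c ≈ 685 J/(kg·K)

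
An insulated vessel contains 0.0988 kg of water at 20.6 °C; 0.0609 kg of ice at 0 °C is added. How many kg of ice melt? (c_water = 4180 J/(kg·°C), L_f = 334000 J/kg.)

m_melted ≈ 0.0255 kg

Heat available from the water dropping to 0 °C: 0.0988×4180×20.6 = 8507.5 J.
Melting all 0.0609 kg of ice would need 0.0609×334000 = 20341 J.
That's not enough to melt it all — equilibrium is at 0 °C with ice remaining.
Mass melted = 8507.5/334000 ≈ 0.02547 kg.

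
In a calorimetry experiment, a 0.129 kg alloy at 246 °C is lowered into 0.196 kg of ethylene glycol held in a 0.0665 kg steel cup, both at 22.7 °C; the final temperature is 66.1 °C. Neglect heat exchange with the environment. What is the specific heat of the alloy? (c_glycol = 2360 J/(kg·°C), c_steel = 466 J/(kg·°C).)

Taking heat into each body as positive, Σ m c ΔT = 0:
0.129·c·(66.1 − 246) + 0.196·2360·(66.1 − 22.7) + 0.0665·466·(66.1 − 22.7) = 0
-23.21 c = -21420
c = -21420/-23.21 ≈ 923 J/(kg·°C)

c ≈ 923 J/(kg·°C)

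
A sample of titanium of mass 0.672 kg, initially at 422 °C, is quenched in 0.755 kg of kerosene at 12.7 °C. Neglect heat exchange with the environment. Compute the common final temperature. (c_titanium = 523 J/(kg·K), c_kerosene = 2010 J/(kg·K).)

T_f ≈ 89.7 °C

Net heat exchanged in the isolated system is zero:
0.672×523×(T − 422) + 0.755×2010×(T − 12.7) = 0
(351.46 + 1517.5) T = 351.46×422 + 1517.5×12.7
T ≈ 89.67 °C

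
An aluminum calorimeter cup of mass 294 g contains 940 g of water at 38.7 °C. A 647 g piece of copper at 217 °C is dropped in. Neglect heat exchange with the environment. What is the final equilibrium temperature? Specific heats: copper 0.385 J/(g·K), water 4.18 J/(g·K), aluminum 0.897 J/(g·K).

T_f ≈ 48.7 °C

Taking heat into each body as positive, Σ m c ΔT = 0:
647×0.385×(T − 217) + 940×4.18×(T − 38.7) + 294×0.897×(T − 38.7) = 0
249.09(T − 217) + 3929.2(T − 38.7) + 263.72(T − 38.7) = 0
(249.09 + 3929.2 + 263.72) T = 249.09×217 + 3929.2×38.7 + 263.72×38.7
T = 216320 / 4442 = 48.7 °C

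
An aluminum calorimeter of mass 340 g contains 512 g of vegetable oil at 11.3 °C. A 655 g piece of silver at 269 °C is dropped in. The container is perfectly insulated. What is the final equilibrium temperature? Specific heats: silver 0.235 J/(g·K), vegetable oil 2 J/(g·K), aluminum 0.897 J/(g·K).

T_f is the heat-capacity-weighted average of the initial temperatures:
T_f = (153.92·269 + 1024·11.3 + 304.98·11.3) / (153.92 + 1024 + 304.98)
    = 56423 / 1482.9 ≈ 38.05 °C

T_f ≈ 38.0 °C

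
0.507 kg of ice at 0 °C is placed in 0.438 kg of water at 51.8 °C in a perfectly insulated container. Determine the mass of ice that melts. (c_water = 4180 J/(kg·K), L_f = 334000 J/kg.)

m_melted ≈ 0.284 kg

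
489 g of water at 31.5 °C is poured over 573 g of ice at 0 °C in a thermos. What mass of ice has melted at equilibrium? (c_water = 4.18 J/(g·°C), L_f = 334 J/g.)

m_melted ≈ 193 g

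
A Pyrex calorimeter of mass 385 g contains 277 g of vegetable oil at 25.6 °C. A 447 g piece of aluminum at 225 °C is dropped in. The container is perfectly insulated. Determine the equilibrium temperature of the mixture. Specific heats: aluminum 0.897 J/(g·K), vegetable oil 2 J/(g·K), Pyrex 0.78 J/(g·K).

T_f ≈ 89.3 °C

Taking heat into each body as positive, Σ m c ΔT = 0:
447*0.897*(T − 225) + 277*2*(T − 25.6) + 385*0.78*(T − 25.6) = 0
400.96(T − 225) + 554(T − 25.6) + 300.3(T − 25.6) = 0
(400.96 + 554 + 300.3) T = 400.96*225 + 554*25.6 + 300.3*25.6
T = 112086 / 1255.3 = 89.3 °C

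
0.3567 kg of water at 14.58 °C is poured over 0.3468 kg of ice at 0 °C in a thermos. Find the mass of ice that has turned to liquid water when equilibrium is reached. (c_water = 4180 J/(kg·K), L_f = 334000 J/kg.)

m_melted ≈ 0.0651 kg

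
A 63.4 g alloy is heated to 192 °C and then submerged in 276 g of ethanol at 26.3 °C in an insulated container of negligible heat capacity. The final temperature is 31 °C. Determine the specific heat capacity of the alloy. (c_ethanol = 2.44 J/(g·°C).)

c ≈ 0.31 J/(g·°C)

Heat lost by the alloy = heat gained by the ethanol:
63.4×c×(192 − 31) = 276×2.44×(31 − 26.3)
10207 c = 3165.2  ⇒  c ≈ 0.3101 J/(g·°C)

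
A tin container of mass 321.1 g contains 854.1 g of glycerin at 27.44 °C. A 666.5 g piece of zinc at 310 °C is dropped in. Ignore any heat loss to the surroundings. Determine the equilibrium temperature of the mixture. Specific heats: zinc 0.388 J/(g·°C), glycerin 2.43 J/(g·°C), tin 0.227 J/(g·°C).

Setting the total heat transfer to zero:
666.5*0.388*(T − 310) + 854.1*2.43*(T − 27.44) + 321.1*0.227*(T − 27.44) = 0
258.6(T − 310) + 2075.5(T − 27.44) + 72.89(T − 27.44) = 0
2407 T = 139117
T = 139117 / 2407 = 57.8 °C

T_f ≈ 57.8 °C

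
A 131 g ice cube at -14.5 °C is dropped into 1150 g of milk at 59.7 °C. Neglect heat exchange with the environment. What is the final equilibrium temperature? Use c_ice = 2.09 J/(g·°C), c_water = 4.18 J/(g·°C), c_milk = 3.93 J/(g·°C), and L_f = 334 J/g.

T_f ≈ 43.8 °C

Energy conservation, ΣQ = 0:
warm ice to 0 °C: 131·2.09·(0 − (-14.5)) = 3970
  latent heat to melt: 131·334 = 43754
  meltwater 0→T: 131·4.18·T = 547.58 T
  milk: 4519.5(T − 59.7)
5067.1 T = 269814 − 47724 = 222090
T ≈ 43.83 °C — above 0 °C, consistent with complete melting.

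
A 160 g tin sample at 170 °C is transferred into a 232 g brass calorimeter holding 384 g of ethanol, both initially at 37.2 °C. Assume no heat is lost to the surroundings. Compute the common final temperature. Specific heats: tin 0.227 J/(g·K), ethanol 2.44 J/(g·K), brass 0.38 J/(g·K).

Energy conservation, ΣQ = 0:
160*0.227*(T − 170) + 384*2.44*(T − 37.2) + 232*0.38*(T − 37.2) = 0
36.32(T − 170) + 936.96(T − 37.2) + 88.16(T − 37.2) = 0
1061.4 T = 44309
T = 44309 / 1061.4 = 41.7 °C

T_f ≈ 41.7 °C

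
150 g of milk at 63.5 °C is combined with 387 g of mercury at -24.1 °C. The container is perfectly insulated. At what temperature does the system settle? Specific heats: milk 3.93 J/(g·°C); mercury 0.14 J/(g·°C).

Setting the total heat transfer to zero:
150×3.93×(T − 63.5) + 387×0.14×(T − (-24.1)) = 0
589.5(T − 63.5) + 54.18(T − (-24.1)) = 0
(589.5 + 54.18) T = 589.5×63.5 + 54.18×(-24.1)
T = 36128 / 643.68 = 56.1 °C

T_f ≈ 56.1 °C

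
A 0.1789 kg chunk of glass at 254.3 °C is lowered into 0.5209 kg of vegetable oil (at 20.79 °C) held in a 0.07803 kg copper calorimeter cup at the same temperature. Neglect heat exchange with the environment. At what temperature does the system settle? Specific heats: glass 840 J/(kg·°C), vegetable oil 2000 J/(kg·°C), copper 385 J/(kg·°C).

Setting the total heat transfer to zero:
0.1789·840·(T − 254.3) + 0.5209·2000·(T − 20.79) + 0.07803·385·(T − 20.79) = 0
(150.28 + 1041.8 + 30.04) T = 150.28·254.3 + 1041.8·20.79 + 30.04·20.79
T ≈ 49.50 °C

T_f ≈ 49.5 °C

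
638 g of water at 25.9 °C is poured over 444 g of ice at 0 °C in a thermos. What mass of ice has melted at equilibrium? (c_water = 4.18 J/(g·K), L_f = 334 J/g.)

Water can give up m c ΔT = 638×4.18×25.9 = 69071 J before reaching 0 °C.
Fully melting the ice requires m_ice L_f = 444×334 = 148296 J.
69071 J < 148296 J, so only part of the ice melts and the system sits at 0 °C.
m_melted×334 = 69071  ⇒  m_melted ≈ 206.8 g.

m_melted ≈ 207 g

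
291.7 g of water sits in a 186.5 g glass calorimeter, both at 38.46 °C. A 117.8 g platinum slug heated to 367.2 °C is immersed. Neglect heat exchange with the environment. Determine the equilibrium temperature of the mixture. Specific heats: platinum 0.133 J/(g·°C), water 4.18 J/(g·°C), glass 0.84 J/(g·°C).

T_f ≈ 42.2 °C

Taking heat into each body as positive, Σ m c ΔT = 0:
117.8×0.133×(T − 367.2) + 291.7×4.18×(T − 38.46) + 186.5×0.84×(T − 38.46) = 0
1391.6 T = 58673
T ≈ 42.16 °C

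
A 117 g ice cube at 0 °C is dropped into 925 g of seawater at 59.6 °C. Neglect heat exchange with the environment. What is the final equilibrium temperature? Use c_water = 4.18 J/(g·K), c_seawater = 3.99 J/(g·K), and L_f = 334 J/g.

Sum of m c ΔT and latent-heat terms is zero:
latent heat to melt: 117·334 = 39078
  warm the meltwater: 489.06 T
  seawater cools: 925·3.99·(T − 59.6) = 3690.8(T − 59.6)
4179.8 T = 219969 − 39078 = 180891
T ≈ 43.28 °C — above 0 °C, consistent with complete melting.

T_f ≈ 43.3 °C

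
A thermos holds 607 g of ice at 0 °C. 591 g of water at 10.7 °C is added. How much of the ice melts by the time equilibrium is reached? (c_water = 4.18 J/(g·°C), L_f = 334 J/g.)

m_melted ≈ 79.1 g

Heat available from the water dropping to 0 °C: 591·4.18·10.7 = 26433 J.
Melting all 607 g of ice would need 607·334 = 202738 J.
26433 J < 202738 J, so only part of the ice melts and the system sits at 0 °C.
Mass melted = 26433/334 ≈ 79.14 g.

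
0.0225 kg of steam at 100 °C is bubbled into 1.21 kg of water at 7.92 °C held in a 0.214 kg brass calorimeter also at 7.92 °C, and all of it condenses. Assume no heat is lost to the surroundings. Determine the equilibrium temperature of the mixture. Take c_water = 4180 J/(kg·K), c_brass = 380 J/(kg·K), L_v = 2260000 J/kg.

T_f ≈ 19.3 °C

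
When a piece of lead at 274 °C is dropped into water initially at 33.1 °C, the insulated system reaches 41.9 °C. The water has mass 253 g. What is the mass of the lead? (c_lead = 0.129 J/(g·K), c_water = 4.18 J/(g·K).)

m ≈ 311 g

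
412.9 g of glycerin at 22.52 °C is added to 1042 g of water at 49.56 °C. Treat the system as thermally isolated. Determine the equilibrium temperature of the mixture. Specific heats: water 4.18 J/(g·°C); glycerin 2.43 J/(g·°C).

T_f ≈ 44.5 °C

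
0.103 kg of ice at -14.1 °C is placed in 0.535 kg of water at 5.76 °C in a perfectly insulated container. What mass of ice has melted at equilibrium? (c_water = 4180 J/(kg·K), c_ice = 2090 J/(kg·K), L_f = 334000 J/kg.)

m_melted ≈ 0.0295 kg

Heat available from the water dropping to 0 °C: 0.535×4180×5.76 = 12881 J.
Of that, 0.103×2090×14.1 = 3035.3 J goes to bring the ice to 0 °C, leaving 9845.8 J.
Fully melting the ice requires m_ice L_f = 0.103×334000 = 34402 J.
Since 9845.8 < 34402 J, not all the ice melts; equilibrium is at 0 °C.
m_melt = 9845.8 / L_f = 0.02948 kg.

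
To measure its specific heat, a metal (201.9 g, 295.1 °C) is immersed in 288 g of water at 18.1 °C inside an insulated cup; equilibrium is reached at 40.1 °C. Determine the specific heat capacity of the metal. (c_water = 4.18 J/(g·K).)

c ≈ 0.514 J/(g·K)

Taking heat into each body as positive, Σ m c ΔT = 0:
201.9·c·(40.1 − 295.1) + 288·4.18·(40.1 − 18.1) = 0
-51485 c = -26484
c = -26484/-51485 ≈ 0.5144 J/(g·K)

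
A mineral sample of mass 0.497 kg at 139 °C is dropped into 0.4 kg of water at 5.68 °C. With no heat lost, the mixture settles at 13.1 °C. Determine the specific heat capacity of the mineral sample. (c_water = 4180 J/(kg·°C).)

m_s c (T_s − T_f) = m_water c_water (T_f − T_0):
0.497·c·(139 − 13.1) = 0.4·4180·(13.1 − 5.68)
62.57 c = 12406  ⇒  c ≈ 198.3 J/(kg·°C)

c ≈ 198 J/(kg·°C)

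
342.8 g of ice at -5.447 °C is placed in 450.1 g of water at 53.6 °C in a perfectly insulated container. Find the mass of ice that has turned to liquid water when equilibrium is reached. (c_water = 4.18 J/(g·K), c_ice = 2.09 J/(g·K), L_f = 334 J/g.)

Cooling the water to 0 °C releases 450.1×4.18×53.6 = 100844 J.
Warming the ice to 0 °C takes 342.8×2.09×5.447 = 3902.5 J, leaving 96941 J for melting.
Fully melting the ice requires m_ice L_f = 342.8×334 = 114495 J.
Since 96941 < 114495 J, not all the ice melts; equilibrium is at 0 °C.
m_melt = 96941 / L_f = 290.2 g.

m_melted ≈ 290 g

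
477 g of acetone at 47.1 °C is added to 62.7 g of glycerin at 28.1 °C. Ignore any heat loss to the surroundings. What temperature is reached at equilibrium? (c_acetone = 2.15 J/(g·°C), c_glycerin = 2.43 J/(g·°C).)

T_f ≈ 44.6 °C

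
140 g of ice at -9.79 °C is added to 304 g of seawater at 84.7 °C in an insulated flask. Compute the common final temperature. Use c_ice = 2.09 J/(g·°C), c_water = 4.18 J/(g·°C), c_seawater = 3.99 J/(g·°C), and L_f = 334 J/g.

T_f ≈ 29.5 °C

Energy conservation, ΣQ = 0:
warm ice to 0 °C: 140×2.09×(0 − (-9.79)) = 2864.6
  latent heat to melt: 140×334 = 46760
  warm the meltwater: 585.2 T
  seawater: 1213(T − 84.7)
1798.2 T = 102738 − 49625 = 53113
T ≈ 29.54 °C — above 0 °C, consistent with complete melting.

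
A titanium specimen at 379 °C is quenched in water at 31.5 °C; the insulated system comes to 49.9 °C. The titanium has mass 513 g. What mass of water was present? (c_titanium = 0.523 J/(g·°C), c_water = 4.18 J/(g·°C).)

Heat lost by the titanium = heat gained by the water:
513·0.523·(379 − 49.9) = m·4.18·(49.9 − 31.5)
76.91 m = 88297  ⇒  m ≈ 1148 g

m ≈ 1150 g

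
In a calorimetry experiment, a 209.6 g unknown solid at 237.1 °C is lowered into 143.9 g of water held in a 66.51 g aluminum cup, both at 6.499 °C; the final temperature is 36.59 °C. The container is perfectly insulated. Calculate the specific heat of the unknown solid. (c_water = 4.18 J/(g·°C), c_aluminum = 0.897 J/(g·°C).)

Net heat exchanged in the isolated system is zero:
209.6×c×(36.59 − 237.1) + 143.9×4.18×(36.59 − 6.499) + 66.51×0.897×(36.59 − 6.499) = 0
-42027 c = -19895
c = -19895/-42027 ≈ 0.4734 J/(g·°C)

c ≈ 0.473 J/(g·°C)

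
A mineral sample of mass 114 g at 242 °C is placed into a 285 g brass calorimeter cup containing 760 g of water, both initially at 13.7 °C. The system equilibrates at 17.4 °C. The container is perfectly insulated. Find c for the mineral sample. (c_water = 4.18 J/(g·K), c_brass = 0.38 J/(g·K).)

c ≈ 0.475 J/(g·K)

Energy conservation, ΣQ = 0:
114·c·(17.4 − 242) + 760·4.18·(17.4 − 13.7) + 285·0.38·(17.4 − 13.7) = 0
-25604 c = -12155
c = -12155/-25604 ≈ 0.4747 J/(g·K)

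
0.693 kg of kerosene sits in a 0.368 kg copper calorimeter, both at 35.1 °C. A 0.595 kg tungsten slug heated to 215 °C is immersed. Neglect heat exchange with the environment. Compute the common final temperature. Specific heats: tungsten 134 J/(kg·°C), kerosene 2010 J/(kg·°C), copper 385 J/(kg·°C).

With ΣQ=0 the equilibrium temperature is the m·c-weighted mean:
T_f = (79.73·215 + 1392.9·35.1 + 141.68·35.1) / (79.73 + 1392.9 + 141.68)
    = 71007 / 1614.3 ≈ 43.99 °C

T_f ≈ 44.0 °C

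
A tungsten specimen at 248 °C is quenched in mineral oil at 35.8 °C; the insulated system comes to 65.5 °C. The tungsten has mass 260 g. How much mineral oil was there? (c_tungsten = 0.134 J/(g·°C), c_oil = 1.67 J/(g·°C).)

Heat gained plus heat lost sum to zero:
260×0.134×(65.5 − 248) + m×1.67×(65.5 − 35.8) = 0
49.6 m = 6358.3
m = 6358.3/49.6 ≈ 128.2 g

m ≈ 128 g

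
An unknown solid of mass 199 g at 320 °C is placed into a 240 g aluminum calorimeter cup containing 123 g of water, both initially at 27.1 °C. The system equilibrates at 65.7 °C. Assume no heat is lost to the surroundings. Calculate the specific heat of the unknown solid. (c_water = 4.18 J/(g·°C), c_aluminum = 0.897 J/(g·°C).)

Conservation of energy gives ΣQ = 0:
199·c·(65.7 − 320) + 123·4.18·(65.7 − 27.1) + 240·0.897·(65.7 − 27.1) = 0
-50606 c = -28156
c = -28156/-50606 ≈ 0.5564 J/(g·°C)

c ≈ 0.556 J/(g·°C)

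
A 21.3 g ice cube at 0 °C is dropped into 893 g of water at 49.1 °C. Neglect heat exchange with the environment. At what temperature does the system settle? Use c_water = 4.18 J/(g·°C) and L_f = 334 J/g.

Taking heat into each body as positive, Σ m c ΔT = 0:
latent heat to melt: 21.3·334 = 7114.2; warm the meltwater: 89.03 T; water: 3732.7(T − 49.1)
3821.8 T = 183278 − 7114.2 = 176163
T ≈ 46.09 °C (positive, so assuming full melt was valid).

T_f ≈ 46.1 °C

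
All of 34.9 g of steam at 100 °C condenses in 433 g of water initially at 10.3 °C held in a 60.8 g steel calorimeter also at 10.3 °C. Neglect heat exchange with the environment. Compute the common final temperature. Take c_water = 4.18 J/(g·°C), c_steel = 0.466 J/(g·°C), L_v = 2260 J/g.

T_f ≈ 56.6 °C

Let T be the final temperature. ΣQ_i = 0:
condense steam: −34.9×2260 = −78874; condensed water 100 °C→T: 145.88(T − 100); original water: 1809.9(T − 10.3); cup: 28.33(T − 10.3)
1984.2 T = 78874 + 14588 + 18934 = 112396
T ≈ 56.65 °C — below 100 °C, confirming all the steam condensed.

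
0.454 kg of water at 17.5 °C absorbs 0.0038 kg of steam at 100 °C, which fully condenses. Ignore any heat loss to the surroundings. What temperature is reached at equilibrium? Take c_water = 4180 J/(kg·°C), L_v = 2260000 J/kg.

Setting the total heat transfer to zero:
latent heat released on condensation: 0.0038×2260000 = 8588
  condensate cools 100→T: 0.0038×4180×(T − 100) = 15.88(T − 100)
  water warms: 0.454×4180×(T − 17.5) = 1897.7(T − 17.5)
1913.6 T = 8588 + 1588.4 + 33210 = 43386
T ≈ 22.67 °C — below 100 °C, confirming all the steam condensed.

T_f ≈ 22.7 °C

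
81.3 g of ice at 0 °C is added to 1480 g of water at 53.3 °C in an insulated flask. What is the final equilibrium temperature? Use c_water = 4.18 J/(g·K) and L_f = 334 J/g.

T_f ≈ 46.4 °C

Heat gained plus heat lost sum to zero:
melt ice: 81.3×334 = 27154
  warm the meltwater: 339.83 T
  water: 6186.4(T − 53.3)
6526.2 T = 329735 − 27154 = 302581
T ≈ 46.36 °C — above 0 °C, consistent with complete melting.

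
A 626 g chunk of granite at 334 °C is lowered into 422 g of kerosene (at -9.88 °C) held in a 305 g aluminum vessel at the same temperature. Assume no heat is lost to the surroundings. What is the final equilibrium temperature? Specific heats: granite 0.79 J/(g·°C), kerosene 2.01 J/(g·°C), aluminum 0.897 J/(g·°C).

T_f ≈ 95.3 °C

Setting the total heat transfer to zero:
626×0.79×(T − 334) + 422×2.01×(T − (-9.88)) + 305×0.897×(T − (-9.88)) = 0
494.54(T − 334) + 848.22(T − (-9.88)) + 273.58(T − (-9.88)) = 0
(494.54 + 848.22 + 273.58) T = 494.54×334 + 848.22×(-9.88) + 273.58×(-9.88)
T ≈ 95.33 °C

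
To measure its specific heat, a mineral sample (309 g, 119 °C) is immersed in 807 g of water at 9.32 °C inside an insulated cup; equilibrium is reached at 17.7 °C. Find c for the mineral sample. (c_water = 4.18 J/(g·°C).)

c ≈ 0.903 J/(g·°C)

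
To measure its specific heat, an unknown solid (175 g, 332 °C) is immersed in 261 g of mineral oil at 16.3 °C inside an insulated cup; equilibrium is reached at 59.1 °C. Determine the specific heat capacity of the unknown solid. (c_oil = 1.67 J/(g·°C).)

Let T be the final temperature. ΣQ_i = 0:
175×c×(59.1 − 332) + 261×1.67×(59.1 − 16.3) = 0
-47757 c = -18655
c = -18655/-47757 ≈ 0.3906 J/(g·°C)

c ≈ 0.391 J/(g·°C)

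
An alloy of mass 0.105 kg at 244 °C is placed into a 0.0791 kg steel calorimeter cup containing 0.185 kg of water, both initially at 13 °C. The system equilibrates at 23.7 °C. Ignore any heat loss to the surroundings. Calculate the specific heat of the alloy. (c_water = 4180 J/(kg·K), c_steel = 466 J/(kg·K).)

c ≈ 375 J/(kg·K)

Heat gained plus heat lost sum to zero:
0.105×c×(23.7 − 244) + 0.185×4180×(23.7 − 13) + 0.0791×466×(23.7 − 13) = 0
-23.13 c = -8668.7
c = -8668.7/-23.13 ≈ 374.8 J/(kg·K)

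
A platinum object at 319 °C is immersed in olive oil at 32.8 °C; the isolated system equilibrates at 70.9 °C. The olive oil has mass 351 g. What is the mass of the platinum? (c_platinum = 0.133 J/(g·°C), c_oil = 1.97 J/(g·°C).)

m ≈ 798 g

|Q_platinum| = |Q_oil|:
m·0.133·(319 − 70.9) = 351·1.97·(70.9 − 32.8)
33 m = 26345  ⇒  m ≈ 798.4 g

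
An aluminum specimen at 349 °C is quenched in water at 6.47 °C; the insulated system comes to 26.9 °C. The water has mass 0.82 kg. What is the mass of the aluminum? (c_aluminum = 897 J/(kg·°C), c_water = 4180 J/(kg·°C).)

m ≈ 0.242 kg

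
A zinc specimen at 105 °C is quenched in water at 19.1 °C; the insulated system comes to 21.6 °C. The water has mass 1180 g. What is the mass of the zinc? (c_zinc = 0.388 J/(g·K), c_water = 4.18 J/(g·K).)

m ≈ 381 g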